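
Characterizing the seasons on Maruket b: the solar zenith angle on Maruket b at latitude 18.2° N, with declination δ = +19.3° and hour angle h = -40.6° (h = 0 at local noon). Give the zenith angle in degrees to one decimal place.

cos θ_z = sin ϕ sin δ + cos ϕ cos δ cos h = 0.103231 + 0.680751 = 0.783982.
θ_z = arccos(0.783982) = 38.4°.

θ_z = 38.4°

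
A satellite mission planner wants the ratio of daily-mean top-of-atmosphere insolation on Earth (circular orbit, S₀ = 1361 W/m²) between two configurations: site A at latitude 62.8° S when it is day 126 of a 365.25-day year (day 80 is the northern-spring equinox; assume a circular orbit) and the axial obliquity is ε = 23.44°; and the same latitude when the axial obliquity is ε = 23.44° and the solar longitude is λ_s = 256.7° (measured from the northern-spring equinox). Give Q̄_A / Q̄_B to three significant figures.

— Configuration A (φ=-62.8°):
Solar longitude: λ_s = 360° × (126 − 80)/365.25 = 45.339°.
sin δ = sin 23.44° × sin 45.339° = 0.28294, so δ = +16.436°.
cos H₀ = −tan(-62.8°) tan(+16.436°) = 0.5740, H₀ = 0.9594 rad.
Bracket: H₀ sin φ sin δ + cos φ cos δ sin H₀ = 0.9594×-0.88942×0.28294 + 0.45710×0.95914×0.81886 = -0.241435 + 0.359007 = 0.117572.
Q̄ = (S₀/π) × [bracket] = (1361/π) × 0.117572 = 50.935 W/m².
— Configuration B (φ=-62.8°):
Solar declination: sin δ = sin ε · sin λ_s = sin 23.44° × sin 256.7° = -0.38712, so δ = -22.775°.
cos H₀ = −tan(-62.8°) tan(-22.775°) = -0.8170, H₀ = 2.5269 rad.
Bracket: H₀ sin φ sin δ + cos φ cos δ sin H₀ = 2.5269×-0.88942×-0.38712 + 0.45710×0.92203×0.57671 = 0.870043 + 0.243060 = 1.113103.
Q̄ = (S₀/π) × [bracket] = (1361/π) × 1.113103 = 482.22 W/m².
Ratio Q̄_A / Q̄_B = 50.935 / 482.22 = 0.1056.

Q̄_A / Q̄_B ≈ 0.106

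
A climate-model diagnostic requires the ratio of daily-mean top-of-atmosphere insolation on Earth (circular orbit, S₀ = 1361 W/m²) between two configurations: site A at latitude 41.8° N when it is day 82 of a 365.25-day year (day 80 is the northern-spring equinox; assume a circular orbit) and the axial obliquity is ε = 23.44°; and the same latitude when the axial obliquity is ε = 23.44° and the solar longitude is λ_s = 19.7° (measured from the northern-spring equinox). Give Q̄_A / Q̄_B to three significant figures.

— Configuration A (φ=+41.8°):
Solar longitude: λ_s = 360° × (82 − 80)/365.25 = 1.971°.
sin δ = sin 23.44° × sin 1.971° = 0.01368, so δ = +0.784°.
cos H₀ = −tan(+41.8°) tan(+0.784°) = -0.0122, H₀ = 1.5830 rad.
Bracket: H₀ sin φ sin δ + cos φ cos δ sin H₀ = 1.5830×0.66653×0.01368 + 0.74548×0.99991×0.99993 = 0.014434 + 0.745361 = 0.759795.
Q̄ = (S₀/π) × [bracket] = (1361/π) × 0.759795 = 329.16 W/m².
— Configuration B (φ=+41.8°):
Solar declination: sin δ = sin ε · sin λ_s = sin 23.44° × sin 19.7° = 0.13409, so δ = +7.706°.
cos H₀ = −tan(+41.8°) tan(+7.706°) = -0.1210, H₀ = 1.6921 rad.
Bracket: H₀ sin φ sin δ + cos φ cos δ sin H₀ = 1.6921×0.66653×0.13409 + 0.74548×0.99097×0.99265 = 0.151231 + 0.733319 = 0.884550.
Q̄ = (S₀/π) × [bracket] = (1361/π) × 0.884550 = 383.20 W/m².
Ratio Q̄_A / Q̄_B = 329.16 / 383.20 = 0.8590.

Q̄_A / Q̄_B ≈ 0.859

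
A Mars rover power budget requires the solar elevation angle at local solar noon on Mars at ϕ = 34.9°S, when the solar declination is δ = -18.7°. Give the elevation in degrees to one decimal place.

At local noon the hour angle is zero, so the zenith angle equals |ϕ − δ| = |-34.9° − (-18.700°)| = 16.200°.
Elevation = 90° − 16.200° = 73.8°.

73.8°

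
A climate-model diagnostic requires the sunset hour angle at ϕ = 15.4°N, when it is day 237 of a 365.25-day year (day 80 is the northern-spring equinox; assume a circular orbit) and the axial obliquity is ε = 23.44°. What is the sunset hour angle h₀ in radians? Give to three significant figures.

h₀ = 1.62 rad

Solar longitude: L_s = 360° × (237 − 80)/365.25 = 154.743°.
sin δ = sin 23.44° × sin 154.743° = 0.16973, so δ = +9.772°.
cos h₀ = −tan ϕ · tan δ = −tan(+15.4°) × tan(+9.772°) = -0.0474, so h₀ = 1.6183 rad = 92.72°.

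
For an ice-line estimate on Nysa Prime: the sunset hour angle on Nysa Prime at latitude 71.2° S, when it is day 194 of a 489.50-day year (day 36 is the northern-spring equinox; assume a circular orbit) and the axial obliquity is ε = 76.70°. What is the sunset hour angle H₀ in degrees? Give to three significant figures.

Solar longitude: λ_s = 360° × (194 − 36)/489.50 = 116.200°.
sin δ = sin 76.70° × sin 116.200° = 0.87319, so δ = +60.832°.
cos H₀ = −tan φ · tan δ = 5.2628 ≥ 1, so the host star never rises (polar night) and H₀ = 0.

H₀ = 0.00°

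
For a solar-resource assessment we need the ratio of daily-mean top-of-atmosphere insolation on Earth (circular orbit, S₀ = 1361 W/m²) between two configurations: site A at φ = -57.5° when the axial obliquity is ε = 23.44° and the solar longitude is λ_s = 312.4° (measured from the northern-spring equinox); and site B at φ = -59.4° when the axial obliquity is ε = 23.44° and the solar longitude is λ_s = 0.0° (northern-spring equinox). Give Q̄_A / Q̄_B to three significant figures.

Q̄_A / Q̄_B ≈ 1.89

— Configuration A (φ=-57.5°):
Solar declination: sin δ = sin ε · sin λ_s = sin 23.44° × sin 312.4° = -0.29375, so δ = -17.083°.
cos H₀ = −tan(-57.5°) tan(-17.083°) = -0.4824, H₀ = 2.0742 rad.
Bracket: H₀ sin φ sin δ + cos φ cos δ sin H₀ = 2.0742×-0.84339×-0.29375 + 0.53730×0.95588×0.87596 = 0.513874 + 0.449888 = 0.963762.
Q̄ = (S₀/π) × [bracket] = (1361/π) × 0.963762 = 417.52 W/m².
— Configuration B (φ=-59.4°):
Solar declination: sin δ = sin ε · sin λ_s = sin 23.44° × sin 0.0° = 0.00000, so δ = +0.000°.
cos H₀ = −tan(-59.4°) tan(+0.000°) = 0.0000, H₀ = 1.5708 rad.
Bracket: H₀ sin φ sin δ + cos φ cos δ sin H₀ = 1.5708×-0.86074×0.00000 + 0.50904×1.00000×1.00000 = -0.000000 + 0.509040 = 0.509040.
Q̄ = (S₀/π) × [bracket] = (1361/π) × 0.509040 = 220.53 W/m².
Ratio Q̄_A / Q̄_B = 417.52 / 220.53 = 1.893.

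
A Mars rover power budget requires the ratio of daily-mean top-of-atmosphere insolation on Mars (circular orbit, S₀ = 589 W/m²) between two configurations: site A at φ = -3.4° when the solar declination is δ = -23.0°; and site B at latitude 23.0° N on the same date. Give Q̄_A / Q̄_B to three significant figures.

— Configuration A (φ=-3.4°):
cos H₀ = −tan(-3.4°) tan(-23.000°) = -0.0252, H₀ = 1.5960 rad.
Bracket: H₀ sin φ sin δ + cos φ cos δ sin H₀ = 1.5960×-0.05931×-0.39073 + 0.99824×0.92050×0.99968 = 0.036986 + 0.918586 = 0.955572.
Q̄ = (S₀/π) × [bracket] = (589/π) × 0.955572 = 179.15 W/m².
— Configuration B (φ=+23.0°):
cos H₀ = −tan(+23.0°) tan(-23.000°) = 0.1802, H₀ = 1.3896 rad.
Bracket: H₀ sin φ sin δ + cos φ cos δ sin H₀ = 1.3896×0.39073×-0.39073 + 0.92050×0.92050×0.98363 = -0.212150 + 0.833450 = 0.621300.
Q̄ = (S₀/π) × [bracket] = (589/π) × 0.621300 = 116.48 W/m².
Ratio Q̄_A / Q̄_B = 179.15 / 116.48 = 1.538.

Q̄_A / Q̄_B ≈ 1.54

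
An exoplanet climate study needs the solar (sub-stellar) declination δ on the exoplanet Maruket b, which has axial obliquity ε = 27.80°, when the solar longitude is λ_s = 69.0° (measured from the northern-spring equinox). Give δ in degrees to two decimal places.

δ = +25.81°

sin δ = sin ε · sin λ_s = sin 27.80° × sin 69.0° = 0.435409.
δ = arcsin(0.435409) = +25.81°.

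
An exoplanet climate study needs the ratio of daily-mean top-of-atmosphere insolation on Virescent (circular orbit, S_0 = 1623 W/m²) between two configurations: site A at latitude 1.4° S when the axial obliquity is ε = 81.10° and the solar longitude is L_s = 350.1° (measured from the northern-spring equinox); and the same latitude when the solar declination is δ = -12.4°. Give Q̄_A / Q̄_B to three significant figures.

— Configuration A (ϕ=-1.4°):
Solar declination: sin δ = sin ε · sin L_s = sin 81.10° × sin 350.1° = -0.16986, so δ = -9.780°.
cos h₀ = −tan(-1.4°) tan(-9.780°) = -0.0042, h₀ = 1.5750 rad.
Bracket: h₀ sin ϕ sin δ + cos ϕ cos δ sin h₀ = 1.5750×-0.02443×-0.16986 + 0.99970×0.98547×0.99999 = 0.006536 + 0.985165 = 0.991701.
Q̄ = (S_0/π) × [bracket] = (1623/π) × 0.991701 = 512.33 W/m².
— Configuration B (ϕ=-1.4°):
cos h₀ = −tan(-1.4°) tan(-12.400°) = -0.0054, h₀ = 1.5762 rad.
Bracket: h₀ sin ϕ sin δ + cos ϕ cos δ sin h₀ = 1.5762×-0.02443×-0.21474 + 0.99970×0.97667×0.99999 = 0.008269 + 0.976367 = 0.984636.
Q̄ = (S_0/π) × [bracket] = (1623/π) × 0.984636 = 508.68 W/m².
Ratio Q̄_A / Q̄_B = 512.33 / 508.68 = 1.007.

Q̄_A / Q̄_B ≈ 1.01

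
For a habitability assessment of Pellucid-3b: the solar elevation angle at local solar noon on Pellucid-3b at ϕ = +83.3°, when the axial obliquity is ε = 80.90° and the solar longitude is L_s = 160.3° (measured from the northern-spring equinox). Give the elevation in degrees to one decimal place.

Solar declination: sin δ = sin ε · sin L_s = sin 80.90° × sin 160.3° = 0.33285, so δ = +19.442°.
At local noon the hour angle is zero, so the zenith angle equals |ϕ − δ| = |+83.3° − (+19.442°)| = 63.858°.
Elevation = 90° − 63.858° = 26.1°.

26.1°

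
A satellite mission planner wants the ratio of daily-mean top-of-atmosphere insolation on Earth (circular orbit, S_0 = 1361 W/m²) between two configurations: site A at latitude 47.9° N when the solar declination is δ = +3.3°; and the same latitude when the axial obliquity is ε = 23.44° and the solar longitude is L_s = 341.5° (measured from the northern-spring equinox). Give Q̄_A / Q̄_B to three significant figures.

Q̄_A / Q̄_B ≈ 1.41

— Configuration A (ϕ=+47.9°):
cos h₀ = −tan(+47.9°) tan(+3.300°) = -0.0638, h₀ = 1.6347 rad.
Bracket: h₀ sin ϕ sin δ + cos ϕ cos δ sin h₀ = 1.6347×0.74198×0.05756 + 0.67043×0.99834×0.99796 = 0.069815 + 0.667952 = 0.737767.
Q̄ = (S_0/π) × [bracket] = (1361/π) × 0.737767 = 319.62 W/m².
— Configuration B (ϕ=+47.9°):
Solar declination: sin δ = sin ε · sin L_s = sin 23.44° × sin 341.5° = -0.12622, so δ = -7.251°.
cos h₀ = −tan(+47.9°) tan(-7.251°) = 0.1408, h₀ = 1.4295 rad.
Bracket: h₀ sin ϕ sin δ + cos ϕ cos δ sin h₀ = 1.4295×0.74198×-0.12622 + 0.67043×0.99200×0.99004 = -0.133877 + 0.658442 = 0.524565.
Q̄ = (S_0/π) × [bracket] = (1361/π) × 0.524565 = 227.25 W/m².
Ratio Q̄_A / Q̄_B = 319.62 / 227.25 = 1.406.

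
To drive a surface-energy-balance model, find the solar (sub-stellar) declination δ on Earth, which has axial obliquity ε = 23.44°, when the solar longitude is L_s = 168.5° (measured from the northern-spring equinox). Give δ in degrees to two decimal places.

sin δ = sin ε · sin L_s = sin 23.44° × sin 168.5° = 0.079306.
δ = arcsin(0.079306) = +4.55°.

δ = +4.55°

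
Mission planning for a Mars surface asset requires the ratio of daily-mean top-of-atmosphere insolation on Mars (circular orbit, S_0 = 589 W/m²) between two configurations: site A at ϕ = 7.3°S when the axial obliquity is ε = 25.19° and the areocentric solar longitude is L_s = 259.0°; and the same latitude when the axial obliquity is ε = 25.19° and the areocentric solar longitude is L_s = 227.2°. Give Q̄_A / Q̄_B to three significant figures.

Q̄_A / Q̄_B ≈ 0.981

— Configuration A (ϕ=-7.3°):
sin δ = sin 25.19° × sin 259.0° = -0.41780, so δ = -24.696°.
cos h₀ = −tan(-7.3°) tan(-24.696°) = -0.0589, h₀ = 1.6297 rad.
Bracket: h₀ sin ϕ sin δ + cos ϕ cos δ sin h₀ = 1.6297×-0.12706×-0.41780 + 0.99189×0.90854×0.99826 = 0.086514 + 0.899604 = 0.986118.
Q̄ = (S_0/π) × [bracket] = (589/π) × 0.986118 = 184.88 W/m².
— Configuration B (ϕ=-7.3°):
sin δ = sin 25.19° × sin 227.2° = -0.31229, so δ = -18.197°.
cos h₀ = −tan(-7.3°) tan(-18.197°) = -0.0421, h₀ = 1.6129 rad.
Bracket: h₀ sin ϕ sin δ + cos ϕ cos δ sin h₀ = 1.6129×-0.12706×-0.31229 + 0.99189×0.94999×0.99911 = 0.063999 + 0.941447 = 1.005446.
Q̄ = (S_0/π) × [bracket] = (589/π) × 1.005446 = 188.51 W/m².
Ratio Q̄_A / Q̄_B = 184.88 / 188.51 = 0.9807.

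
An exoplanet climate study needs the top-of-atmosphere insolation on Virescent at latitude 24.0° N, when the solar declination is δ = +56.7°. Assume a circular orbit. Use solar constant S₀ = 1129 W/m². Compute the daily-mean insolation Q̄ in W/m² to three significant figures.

cos H₀ = −tan(+24.0°) tan(+56.700°) = -0.6778, H₀ = 2.3156 rad.
Bracket: H₀ sin φ sin δ + cos φ cos δ sin H₀ = 2.3156×0.40674×0.83581 + 0.91355×0.54902×0.73525 = 0.787205 + 0.368770 = 1.155975.
Q̄ = (S₀/π) × [bracket] = (1129/π) × 1.155975 = 415.4 W/m².

Q̄ ≈ 415 W/m²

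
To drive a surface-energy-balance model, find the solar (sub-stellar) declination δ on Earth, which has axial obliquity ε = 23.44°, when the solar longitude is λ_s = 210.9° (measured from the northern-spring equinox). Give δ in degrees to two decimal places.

sin δ = sin ε · sin λ_s = sin 23.44° × sin 210.9° = -0.204281.
δ = arcsin(-0.204281) = -11.79°.

δ = -11.79°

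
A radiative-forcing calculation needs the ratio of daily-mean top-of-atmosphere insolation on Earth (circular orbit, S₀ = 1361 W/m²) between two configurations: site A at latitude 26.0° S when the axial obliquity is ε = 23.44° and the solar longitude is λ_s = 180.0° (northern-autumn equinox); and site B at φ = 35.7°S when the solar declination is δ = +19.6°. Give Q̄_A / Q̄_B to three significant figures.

— Configuration A (φ=-26.0°):
Solar declination: sin δ = sin ε · sin λ_s = sin 23.44° × sin 180.0° = 0.00000, so δ = +0.000°.
cos H₀ = −tan(-26.0°) tan(+0.000°) = 0.0000, H₀ = 1.5708 rad.
Bracket: H₀ sin φ sin δ + cos φ cos δ sin H₀ = 1.5708×-0.43837×0.00000 + 0.89879×1.00000×1.00000 = -0.000000 + 0.898790 = 0.898790.
Q̄ = (S₀/π) × [bracket] = (1361/π) × 0.898790 = 389.37 W/m².
— Configuration B (φ=-35.7°):
cos H₀ = −tan(-35.7°) tan(+19.600°) = 0.2559, H₀ = 1.3120 rad.
Bracket: H₀ sin φ sin δ + cos φ cos δ sin H₀ = 1.3120×-0.58354×0.33545 + 0.81208×0.94206×0.96671 = -0.256822 + 0.739560 = 0.482738.
Q̄ = (S₀/π) × [bracket] = (1361/π) × 0.482738 = 209.13 W/m².
Ratio Q̄_A / Q̄_B = 389.37 / 209.13 = 1.862.

Q̄_A / Q̄_B ≈ 1.86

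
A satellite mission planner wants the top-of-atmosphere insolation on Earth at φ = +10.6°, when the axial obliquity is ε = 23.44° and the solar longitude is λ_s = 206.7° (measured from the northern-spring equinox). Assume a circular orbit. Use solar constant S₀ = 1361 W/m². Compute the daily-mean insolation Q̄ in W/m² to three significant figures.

Q̄ ≈ 397 W/m²

Solar declination: sin δ = sin ε · sin λ_s = sin 23.44° × sin 206.7° = -0.17873, so δ = -10.296°.
cos H₀ = −tan(+10.6°) tan(-10.296°) = 0.0340, H₀ = 1.5368 rad.
Bracket: H₀ sin φ sin δ + cos φ cos δ sin H₀ = 1.5368×0.18395×-0.17873 + 0.98294×0.98390×0.99942 = -0.050526 + 0.966554 = 0.916028.
Q̄ = (S₀/π) × [bracket] = (1361/π) × 0.916028 = 396.8 W/m².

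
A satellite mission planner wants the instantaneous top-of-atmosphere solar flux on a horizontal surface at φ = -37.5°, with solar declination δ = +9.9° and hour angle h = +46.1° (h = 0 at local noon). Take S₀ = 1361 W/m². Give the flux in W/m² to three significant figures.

cos θ_z = sin φ sin δ + cos φ cos δ cos h = -0.104664 + 0.541921 = 0.437257.
Flux = S₀ · cos θ_z = 1361 × 0.437257 = 595.1 W/m².

595 W/m²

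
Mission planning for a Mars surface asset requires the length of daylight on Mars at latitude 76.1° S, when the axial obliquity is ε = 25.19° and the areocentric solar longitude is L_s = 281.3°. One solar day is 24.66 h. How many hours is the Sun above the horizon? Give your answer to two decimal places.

sin δ = sin 25.19° × sin 281.3° = -0.41737, so δ = -24.669°.
Sunrise equation: cos h₀ = −tan ϕ · tan δ = -1.8559 ≤ −1, so the Sun never sets (polar day) and h₀ = π.
Daylight = 2h₀/(2π) × 24.66 h = (3.1416/π) × 24.66 = 24.66 h.

24.66 h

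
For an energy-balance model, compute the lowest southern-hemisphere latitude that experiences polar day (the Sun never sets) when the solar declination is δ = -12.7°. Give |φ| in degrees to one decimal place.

|φ| = 77.3°

Polar day requires cos H₀ = −tan φ tan δ ≤ −1, i.e. tan φ tan δ ≥ 1.
The boundary is |tan φ| · |tan δ| = 1, so |φ| = 90° − |δ| = 90° − 12.7° = 77.3° in the southern hemisphere.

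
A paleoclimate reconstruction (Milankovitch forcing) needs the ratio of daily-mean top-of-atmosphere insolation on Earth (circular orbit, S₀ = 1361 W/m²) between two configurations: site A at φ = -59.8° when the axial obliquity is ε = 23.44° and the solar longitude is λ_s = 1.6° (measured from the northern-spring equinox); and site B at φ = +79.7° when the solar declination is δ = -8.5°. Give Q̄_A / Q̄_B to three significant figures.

Q̄_A / Q̄_B ≈ 38.7

— Configuration A (φ=-59.8°):
Solar declination: sin δ = sin ε · sin λ_s = sin 23.44° × sin 1.6° = 0.01111, so δ = +0.636°.
cos H₀ = −tan(-59.8°) tan(+0.636°) = 0.0191, H₀ = 1.5517 rad.
Bracket: H₀ sin φ sin δ + cos φ cos δ sin H₀ = 1.5517×-0.86427×0.01111 + 0.50302×0.99994×0.99982 = -0.014899 + 0.502899 = 0.488000.
Q̄ = (S₀/π) × [bracket] = (1361/π) × 0.488000 = 211.41 W/m².
— Configuration B (φ=+79.7°):
cos H₀ = −tan(+79.7°) tan(-8.500°) = 0.8224, H₀ = 0.6052 rad.
Bracket: H₀ sin φ sin δ + cos φ cos δ sin H₀ = 0.6052×0.98389×-0.14781 + 0.17880×0.98902×0.56894 = -0.088013 + 0.100610 = 0.012597.
Q̄ = (S₀/π) × [bracket] = (1361/π) × 0.012597 = 5.4573 W/m².
Ratio Q̄_A / Q̄_B = 211.41 / 5.4573 = 38.74.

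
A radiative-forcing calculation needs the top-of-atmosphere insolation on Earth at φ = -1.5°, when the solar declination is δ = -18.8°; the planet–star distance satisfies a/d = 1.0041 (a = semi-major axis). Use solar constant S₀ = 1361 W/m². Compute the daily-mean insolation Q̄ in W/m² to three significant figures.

Q̄ ≈ 419 W/m²

cos H₀ = −tan(-1.5°) tan(-18.800°) = -0.0089, H₀ = 1.5797 rad.
Bracket: H₀ sin φ sin δ + cos φ cos δ sin H₀ = 1.5797×-0.02618×-0.32227 + 0.99966×0.94665×0.99996 = 0.013328 + 0.946290 = 0.959618.
Inverse-square distance factor (a/d)² = 1.0041² = 1.008217.
Q̄ = (S₀/π) × 1.008217 × [bracket] = (1361/π) × 1.008217 × 0.959618 = 419.1 W/m².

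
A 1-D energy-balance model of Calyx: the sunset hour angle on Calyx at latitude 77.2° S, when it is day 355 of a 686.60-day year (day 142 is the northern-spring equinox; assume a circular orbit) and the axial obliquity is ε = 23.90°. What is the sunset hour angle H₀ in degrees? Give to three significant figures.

H₀ = 0.00°

Solar longitude: λ_s = 360° × (355 − 142)/686.60 = 111.681°.
sin δ = sin 23.90° × sin 111.681° = 0.37648, so δ = +22.116°.
cos H₀ = −tan φ · tan δ = 1.7887 ≥ 1, so the host star never rises (polar night) and H₀ = 0.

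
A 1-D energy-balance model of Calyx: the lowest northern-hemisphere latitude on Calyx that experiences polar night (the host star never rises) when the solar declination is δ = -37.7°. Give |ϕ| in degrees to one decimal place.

|ϕ| = 52.3°

Polar night requires cos h₀ = −tan ϕ tan δ ≥ 1, i.e. tan ϕ tan δ ≤ −1.
The boundary is |tan ϕ| · |tan δ| = 1, so |ϕ| = 90° − |δ| = 90° − 37.7° = 52.3° in the northern hemisphere.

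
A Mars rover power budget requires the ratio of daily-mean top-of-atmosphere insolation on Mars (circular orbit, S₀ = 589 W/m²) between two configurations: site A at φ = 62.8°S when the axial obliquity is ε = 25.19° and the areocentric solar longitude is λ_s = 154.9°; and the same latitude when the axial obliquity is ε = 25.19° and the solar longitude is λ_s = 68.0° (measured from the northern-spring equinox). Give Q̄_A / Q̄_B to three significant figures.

— Configuration A (φ=-62.8°):
sin δ = sin 25.19° × sin 154.9° = 0.18055, so δ = +10.402°.
cos H₀ = −tan(-62.8°) tan(+10.402°) = 0.3572, H₀ = 1.2056 rad.
Bracket: H₀ sin φ sin δ + cos φ cos δ sin H₀ = 1.2056×-0.88942×0.18055 + 0.45710×0.98357×0.93404 = -0.193601 + 0.419935 = 0.226334.
Q̄ = (S₀/π) × [bracket] = (589/π) × 0.226334 = 42.434 W/m².
— Configuration B (φ=-62.8°):
Solar declination: sin δ = sin ε · sin λ_s = sin 25.19° × sin 68.0° = 0.39463, so δ = +23.243°.
cos H₀ = −tan(-62.8°) tan(+23.243°) = 0.8357, H₀ = 0.5814 rad.
Bracket: H₀ sin φ sin δ + cos φ cos δ sin H₀ = 0.5814×-0.88942×0.39463 + 0.45710×0.91884×0.54920 = -0.204067 + 0.230665 = 0.026598.
Q̄ = (S₀/π) × [bracket] = (589/π) × 0.026598 = 4.9867 W/m².
Ratio Q̄_A / Q̄_B = 42.434 / 4.9867 = 8.509.

Q̄_A / Q̄_B ≈ 8.51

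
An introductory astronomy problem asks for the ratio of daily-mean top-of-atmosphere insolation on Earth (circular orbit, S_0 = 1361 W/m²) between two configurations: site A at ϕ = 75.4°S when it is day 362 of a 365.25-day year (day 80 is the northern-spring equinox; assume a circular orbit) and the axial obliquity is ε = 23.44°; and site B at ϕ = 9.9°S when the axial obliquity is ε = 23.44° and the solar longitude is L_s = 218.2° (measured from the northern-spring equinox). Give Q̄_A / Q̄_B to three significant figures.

— Configuration A (ϕ=-75.4°):
Solar longitude: L_s = 360° × (362 − 80)/365.25 = 277.947°.
sin δ = sin 23.44° × sin 277.947° = -0.39397, so δ = -23.202°.
cos h₀ = −tan(-75.4°) tan(-23.202°) = -1.6456 ≤ −1 ⇒ polar day, h₀ = π.
Bracket: h₀ sin ϕ sin δ + cos ϕ cos δ sin h₀ = 3.1416×-0.96771×-0.39397 + 0.25207×0.91912×0.00000 = 1.197731 + 0.000000 = 1.197731.
Q̄ = (S_0/π) × [bracket] = (1361/π) × 1.197731 = 518.88 W/m².
— Configuration B (ϕ=-9.9°):
Solar declination: sin δ = sin ε · sin L_s = sin 23.44° × sin 218.2° = -0.24600, so δ = -14.241°.
cos h₀ = −tan(-9.9°) tan(-14.241°) = -0.0443, h₀ = 1.6151 rad.
Bracket: h₀ sin ϕ sin δ + cos ϕ cos δ sin h₀ = 1.6151×-0.17193×-0.24600 + 0.98511×0.96927×0.99902 = 0.068310 + 0.953902 = 1.022212.
Q̄ = (S_0/π) × [bracket] = (1361/π) × 1.022212 = 442.84 W/m².
Ratio Q̄_A / Q̄_B = 518.88 / 442.84 = 1.172.

Q̄_A / Q̄_B ≈ 1.17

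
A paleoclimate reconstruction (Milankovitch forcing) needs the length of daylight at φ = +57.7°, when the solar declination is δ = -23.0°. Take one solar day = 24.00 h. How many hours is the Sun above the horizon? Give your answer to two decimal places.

cos H₀ = −tan φ · tan δ = −tan(+57.7°) × tan(-23.000°) = 0.6715, so H₀ = 0.8346 rad = 47.82°.
Daylight = 2H₀/(2π) × 24.00 h = (0.8346/π) × 24.00 = 6.38 h.

6.38 h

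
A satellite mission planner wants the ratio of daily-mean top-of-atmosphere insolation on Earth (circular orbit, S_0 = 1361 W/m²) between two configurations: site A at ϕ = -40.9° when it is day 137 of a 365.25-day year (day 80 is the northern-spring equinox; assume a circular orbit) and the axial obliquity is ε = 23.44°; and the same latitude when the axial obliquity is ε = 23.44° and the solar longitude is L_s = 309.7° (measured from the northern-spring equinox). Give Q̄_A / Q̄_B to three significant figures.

Q̄_A / Q̄_B ≈ 0.383

— Configuration A (ϕ=-40.9°):
Solar longitude: L_s = 360° × (137 − 80)/365.25 = 56.181°.
sin δ = sin 23.44° × sin 56.181° = 0.33048, so δ = +19.298°.
cos h₀ = −tan(-40.9°) tan(+19.298°) = 0.3033, h₀ = 1.2626 rad.
Bracket: h₀ sin ϕ sin δ + cos ϕ cos δ sin h₀ = 1.2626×-0.65474×0.33048 + 0.75585×0.94381×0.95289 = -0.273199 + 0.679772 = 0.406573.
Q̄ = (S_0/π) × [bracket] = (1361/π) × 0.406573 = 176.14 W/m².
— Configuration B (ϕ=-40.9°):
Solar declination: sin δ = sin ε · sin L_s = sin 23.44° × sin 309.7° = -0.30606, so δ = -17.822°.
cos h₀ = −tan(-40.9°) tan(-17.822°) = -0.2785, h₀ = 1.8530 rad.
Bracket: h₀ sin ϕ sin δ + cos ϕ cos δ sin h₀ = 1.8530×-0.65474×-0.30606 + 0.75585×0.95201×0.96044 = 0.371322 + 0.691110 = 1.062432.
Q̄ = (S_0/π) × [bracket] = (1361/π) × 1.062432 = 460.27 W/m².
Ratio Q̄_A / Q̄_B = 176.14 / 460.27 = 0.3827.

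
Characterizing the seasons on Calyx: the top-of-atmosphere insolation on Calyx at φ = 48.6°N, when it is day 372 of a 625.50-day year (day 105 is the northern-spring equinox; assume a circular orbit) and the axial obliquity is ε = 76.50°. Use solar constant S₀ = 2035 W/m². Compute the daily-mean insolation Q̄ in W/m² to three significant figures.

Solar longitude: λ_s = 360° × (372 − 105)/625.50 = 153.669°.
sin δ = sin 76.50° × sin 153.669° = 0.43130, so δ = +25.550°.
cos H₀ = −tan(+48.6°) tan(+25.550°) = -0.5422, H₀ = 2.1439 rad.
Bracket: H₀ sin φ sin δ + cos φ cos δ sin H₀ = 2.1439×0.75011×0.43130 + 0.66131×0.90221×0.84022 = 0.693600 + 0.501309 = 1.194909.
Q̄ = (S₀/π) × [bracket] = (2035/π) × 1.194909 = 774.0 W/m².

Q̄ ≈ 774 W/m²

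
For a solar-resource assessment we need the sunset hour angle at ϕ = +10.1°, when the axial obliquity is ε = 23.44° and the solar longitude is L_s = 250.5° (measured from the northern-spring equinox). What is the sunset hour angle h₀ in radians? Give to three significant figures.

Solar declination: sin δ = sin ε · sin L_s = sin 23.44° × sin 250.5° = -0.37497, so δ = -22.023°.
cos h₀ = −tan ϕ · tan δ = −tan(+10.1°) × tan(-22.023°) = 0.0720, so h₀ = 1.4987 rad = 85.87°.

h₀ = 1.50 rad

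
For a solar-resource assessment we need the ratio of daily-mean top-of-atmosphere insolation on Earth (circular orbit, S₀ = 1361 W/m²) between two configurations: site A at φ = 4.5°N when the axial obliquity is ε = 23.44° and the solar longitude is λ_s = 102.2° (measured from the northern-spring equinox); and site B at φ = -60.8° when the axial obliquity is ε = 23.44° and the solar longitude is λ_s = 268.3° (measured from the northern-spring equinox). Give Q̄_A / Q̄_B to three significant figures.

Q̄_A / Q̄_B ≈ 0.851

— Configuration A (φ=+4.5°):
Solar declination: sin δ = sin ε · sin λ_s = sin 23.44° × sin 102.2° = 0.38880, so δ = +22.880°.
cos H₀ = −tan(+4.5°) tan(+22.880°) = -0.0332, H₀ = 1.6040 rad.
Bracket: H₀ sin φ sin δ + cos φ cos δ sin H₀ = 1.6040×0.07846×0.38880 + 0.99692×0.92132×0.99945 = 0.048930 + 0.917977 = 0.966907.
Q̄ = (S₀/π) × [bracket] = (1361/π) × 0.966907 = 418.88 W/m².
— Configuration B (φ=-60.8°):
Solar declination: sin δ = sin ε · sin λ_s = sin 23.44° × sin 268.3° = -0.39761, so δ = -23.429°.
cos H₀ = −tan(-60.8°) tan(-23.429°) = -0.7754, H₀ = 2.4581 rad.
Bracket: H₀ sin φ sin δ + cos φ cos δ sin H₀ = 2.4581×-0.87292×-0.39761 + 0.48786×0.91755×0.63150 = 0.853162 + 0.282682 = 1.135844.
Q̄ = (S₀/π) × [bracket] = (1361/π) × 1.135844 = 492.07 W/m².
Ratio Q̄_A / Q̄_B = 418.88 / 492.07 = 0.8513.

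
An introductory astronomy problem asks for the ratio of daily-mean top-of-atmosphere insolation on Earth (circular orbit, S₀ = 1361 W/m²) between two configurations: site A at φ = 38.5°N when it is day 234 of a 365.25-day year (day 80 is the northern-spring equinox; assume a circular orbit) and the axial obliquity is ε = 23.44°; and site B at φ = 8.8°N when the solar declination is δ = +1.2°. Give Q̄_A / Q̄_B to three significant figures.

Q̄_A / Q̄_B ≈ 0.968

— Configuration A (φ=+38.5°):
Solar longitude: λ_s = 360° × (234 − 80)/365.25 = 151.786°.
sin δ = sin 23.44° × sin 151.786° = 0.18806, so δ = +10.839°.
cos H₀ = −tan(+38.5°) tan(+10.839°) = -0.1523, H₀ = 1.7237 rad.
Bracket: H₀ sin φ sin δ + cos φ cos δ sin H₀ = 1.7237×0.62251×0.18806 + 0.78261×0.98216×0.98833 = 0.201792 + 0.759678 = 0.961470.
Q̄ = (S₀/π) × [bracket] = (1361/π) × 0.961470 = 416.53 W/m².
— Configuration B (φ=+8.8°):
cos H₀ = −tan(+8.8°) tan(+1.200°) = -0.0032, H₀ = 1.5740 rad.
Bracket: H₀ sin φ sin δ + cos φ cos δ sin H₀ = 1.5740×0.15299×0.02094 + 0.98823×0.99978×0.99999 = 0.005042 + 0.988003 = 0.993045.
Q̄ = (S₀/π) × [bracket] = (1361/π) × 0.993045 = 430.21 W/m².
Ratio Q̄_A / Q̄_B = 416.53 / 430.21 = 0.9682.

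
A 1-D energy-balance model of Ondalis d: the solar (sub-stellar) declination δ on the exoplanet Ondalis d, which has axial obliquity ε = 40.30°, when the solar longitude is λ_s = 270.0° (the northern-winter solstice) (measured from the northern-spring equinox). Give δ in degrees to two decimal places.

δ = -40.30°

sin δ = sin ε · sin λ_s = sin 40.30° × sin 270.0° = -0.646790.
δ = arcsin(-0.646790) = -40.30°.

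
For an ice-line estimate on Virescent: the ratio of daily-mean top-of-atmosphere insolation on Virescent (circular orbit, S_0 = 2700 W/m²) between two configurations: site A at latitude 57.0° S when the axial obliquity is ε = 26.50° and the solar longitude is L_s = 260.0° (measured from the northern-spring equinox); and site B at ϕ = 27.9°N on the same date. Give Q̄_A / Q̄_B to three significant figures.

Q̄_A / Q̄_B ≈ 2.44

— Configuration A (ϕ=-57.0°):
Solar declination: sin δ = sin ε · sin L_s = sin 26.50° × sin 260.0° = -0.43942, so δ = -26.067°.
cos h₀ = −tan(-57.0°) tan(-26.067°) = -0.7533, h₀ = 2.4238 rad.
Bracket: h₀ sin ϕ sin δ + cos ϕ cos δ sin h₀ = 2.4238×-0.83867×-0.43942 + 0.54464×0.89828×0.65772 = 0.893239 + 0.321782 = 1.215021.
Q̄ = (S_0/π) × [bracket] = (2700/π) × 1.215021 = 1044.2 W/m².
— Configuration B (ϕ=+27.9°):
cos h₀ = −tan(+27.9°) tan(-26.067°) = 0.2590, h₀ = 1.3088 rad.
Bracket: h₀ sin ϕ sin δ + cos ϕ cos δ sin h₀ = 1.3088×0.46793×-0.43942 + 0.88377×0.89828×0.96588 = -0.269113 + 0.766786 = 0.497673.
Q̄ = (S_0/π) × [bracket] = (2700/π) × 0.497673 = 427.72 W/m².
Ratio Q̄_A / Q̄_B = 1044.2 / 427.72 = 2.441.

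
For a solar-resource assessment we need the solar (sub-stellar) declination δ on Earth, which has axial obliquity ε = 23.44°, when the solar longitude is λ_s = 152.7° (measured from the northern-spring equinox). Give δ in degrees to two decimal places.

sin δ = sin ε · sin λ_s = sin 23.44° × sin 152.7° = 0.182446.
δ = arcsin(0.182446) = +10.51°.

δ = +10.51°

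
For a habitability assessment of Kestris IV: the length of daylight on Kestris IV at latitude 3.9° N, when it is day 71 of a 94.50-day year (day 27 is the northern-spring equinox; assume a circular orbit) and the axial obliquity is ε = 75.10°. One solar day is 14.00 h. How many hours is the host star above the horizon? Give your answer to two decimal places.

7.06 h

Solar longitude: L_s = 360° × (71 − 27)/94.50 = 167.619°.
sin δ = sin 75.10° × sin 167.619° = 0.20720, so δ = +11.958°.
cos h₀ = −tan ϕ · tan δ = −tan(+3.9°) × tan(+11.958°) = -0.0144, so h₀ = 1.5852 rad = 90.83°.
Daylight = 2h₀/(2π) × 14.00 h = (1.5852/π) × 14.00 = 7.06 h.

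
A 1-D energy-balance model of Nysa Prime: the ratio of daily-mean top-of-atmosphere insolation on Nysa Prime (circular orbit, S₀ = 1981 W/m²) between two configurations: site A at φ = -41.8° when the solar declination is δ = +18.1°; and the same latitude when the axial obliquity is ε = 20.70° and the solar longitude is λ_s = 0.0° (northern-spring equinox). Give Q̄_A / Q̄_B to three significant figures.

— Configuration A (φ=-41.8°):
cos H₀ = −tan(-41.8°) tan(+18.100°) = 0.2922, H₀ = 1.2742 rad.
Bracket: H₀ sin φ sin δ + cos φ cos δ sin H₀ = 1.2742×-0.66653×0.31068 + 0.74548×0.95052×0.95635 = -0.263858 + 0.677664 = 0.413806.
Q̄ = (S₀/π) × [bracket] = (1981/π) × 0.413806 = 260.93 W/m².
— Configuration B (φ=-41.8°):
Solar declination: sin δ = sin ε · sin λ_s = sin 20.70° × sin 0.0° = 0.00000, so δ = +0.000°.
cos H₀ = −tan(-41.8°) tan(+0.000°) = 0.0000, H₀ = 1.5708 rad.
Bracket: H₀ sin φ sin δ + cos φ cos δ sin H₀ = 1.5708×-0.66653×0.00000 + 0.74548×1.00000×1.00000 = -0.000000 + 0.745480 = 0.745480.
Q̄ = (S₀/π) × [bracket] = (1981/π) × 0.745480 = 470.08 W/m².
Ratio Q̄_A / Q̄_B = 260.93 / 470.08 = 0.5551.

Q̄_A / Q̄_B ≈ 0.555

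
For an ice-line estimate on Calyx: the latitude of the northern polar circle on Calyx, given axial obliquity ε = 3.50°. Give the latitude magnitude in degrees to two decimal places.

86.50°

The polar circle is the lowest latitude that experiences at least one full rotation of continuous daylight at the northern-summer solstice; it lies at |ϕ| = 90° − ε = 90° − 3.50° = 86.50°.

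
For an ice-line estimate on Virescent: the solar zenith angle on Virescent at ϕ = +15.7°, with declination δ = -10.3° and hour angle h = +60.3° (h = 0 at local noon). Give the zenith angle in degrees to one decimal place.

cos θ_z = sin ϕ sin δ + cos ϕ cos δ cos h = -0.048384 + 0.469288 = 0.420904.
θ_z = arccos(0.420904) = 65.1°.

θ_z = 65.1°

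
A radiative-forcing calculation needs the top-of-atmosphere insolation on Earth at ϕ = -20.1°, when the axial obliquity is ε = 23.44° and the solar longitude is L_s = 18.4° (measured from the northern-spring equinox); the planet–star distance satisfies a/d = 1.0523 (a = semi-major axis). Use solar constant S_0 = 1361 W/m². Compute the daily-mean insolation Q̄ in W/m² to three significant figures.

Q̄ ≈ 415 W/m²

Solar declination: sin δ = sin ε · sin L_s = sin 23.44° × sin 18.4° = 0.12556, so δ = +7.213°.
cos h₀ = −tan(-20.1°) tan(+7.213°) = 0.0463, h₀ = 1.5245 rad.
Bracket: h₀ sin ϕ sin δ + cos ϕ cos δ sin h₀ = 1.5245×-0.34366×0.12556 + 0.93909×0.99209×0.99893 = -0.065782 + 0.930665 = 0.864883.
Inverse-square distance factor (a/d)² = 1.0523² = 1.107335.
Q̄ = (S_0/π) × 1.107335 × [bracket] = (1361/π) × 1.107335 × 0.864883 = 414.9 W/m².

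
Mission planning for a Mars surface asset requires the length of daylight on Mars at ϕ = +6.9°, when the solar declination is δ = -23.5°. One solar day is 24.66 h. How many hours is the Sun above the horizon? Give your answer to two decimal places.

11.92 h

cos h₀ = −tan ϕ · tan δ = −tan(+6.9°) × tan(-23.500°) = 0.0526, so h₀ = 1.5182 rad = 86.98°.
Daylight = 2h₀/(2π) × 24.66 h = (1.5182/π) × 24.66 = 11.92 h.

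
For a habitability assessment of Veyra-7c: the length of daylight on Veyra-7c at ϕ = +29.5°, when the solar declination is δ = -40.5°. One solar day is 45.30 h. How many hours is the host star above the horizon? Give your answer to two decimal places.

cos h₀ = −tan ϕ · tan δ = −tan(+29.5°) × tan(-40.500°) = 0.4832, so h₀ = 1.0665 rad = 61.10°.
Daylight = 2h₀/(2π) × 45.30 h = (1.0665/π) × 45.30 = 15.38 h.

15.38 h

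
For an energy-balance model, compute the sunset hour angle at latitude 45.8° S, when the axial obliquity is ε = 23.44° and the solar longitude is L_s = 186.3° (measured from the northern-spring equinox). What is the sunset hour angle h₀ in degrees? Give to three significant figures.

Solar declination: sin δ = sin ε · sin L_s = sin 23.44° × sin 186.3° = -0.04365, so δ = -2.502°.
cos h₀ = −tan ϕ · tan δ = −tan(-45.8°) × tan(-2.502°) = -0.0449, so h₀ = 1.6157 rad = 92.58°.

h₀ = 92.6°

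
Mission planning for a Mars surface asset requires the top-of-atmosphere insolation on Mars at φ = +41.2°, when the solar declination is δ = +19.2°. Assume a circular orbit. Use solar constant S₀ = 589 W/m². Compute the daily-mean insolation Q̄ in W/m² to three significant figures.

cos H₀ = −tan(+41.2°) tan(+19.200°) = -0.3049, H₀ = 1.8806 rad.
Bracket: H₀ sin φ sin δ + cos φ cos δ sin H₀ = 1.8806×0.65869×0.32887 + 0.75241×0.94438×0.95240 = 0.407382 + 0.676738 = 1.084120.
Q̄ = (S₀/π) × [bracket] = (589/π) × 1.084120 = 203.3 W/m².

Q̄ ≈ 203 W/m²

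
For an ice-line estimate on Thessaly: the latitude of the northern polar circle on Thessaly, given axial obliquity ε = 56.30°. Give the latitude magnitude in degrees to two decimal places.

33.70°

The polar circle is the lowest latitude that experiences at least one full rotation of continuous daylight at the northern-summer solstice; it lies at |φ| = 90° − ε = 90° − 56.30° = 33.70°.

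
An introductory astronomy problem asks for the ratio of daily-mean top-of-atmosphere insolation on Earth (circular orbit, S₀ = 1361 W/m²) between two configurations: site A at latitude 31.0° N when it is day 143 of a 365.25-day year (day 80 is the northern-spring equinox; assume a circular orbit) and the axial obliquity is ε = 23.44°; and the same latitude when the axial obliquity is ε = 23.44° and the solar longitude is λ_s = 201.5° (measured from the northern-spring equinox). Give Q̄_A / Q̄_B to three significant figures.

Q̄_A / Q̄_B ≈ 1.51

— Configuration A (φ=+31.0°):
Solar longitude: λ_s = 360° × (143 − 80)/365.25 = 62.094°.
sin δ = sin 23.44° × sin 62.094° = 0.35153, so δ = +20.581°.
cos H₀ = −tan(+31.0°) tan(+20.581°) = -0.2256, H₀ = 1.7984 rad.
Bracket: H₀ sin φ sin δ + cos φ cos δ sin H₀ = 1.7984×0.51504×0.35153 + 0.85717×0.93618×0.97421 = 0.325604 + 0.781770 = 1.107374.
Q̄ = (S₀/π) × [bracket] = (1361/π) × 1.107374 = 479.74 W/m².
— Configuration B (φ=+31.0°):
Solar declination: sin δ = sin ε · sin λ_s = sin 23.44° × sin 201.5° = -0.14579, so δ = -8.383°.
cos H₀ = −tan(+31.0°) tan(-8.383°) = 0.0885, H₀ = 1.4821 rad.
Bracket: H₀ sin φ sin δ + cos φ cos δ sin H₀ = 1.4821×0.51504×-0.14579 + 0.85717×0.98932×0.99607 = -0.111287 + 0.844683 = 0.733396.
Q̄ = (S₀/π) × [bracket] = (1361/π) × 0.733396 = 317.72 W/m².
Ratio Q̄_A / Q̄_B = 479.74 / 317.72 = 1.510.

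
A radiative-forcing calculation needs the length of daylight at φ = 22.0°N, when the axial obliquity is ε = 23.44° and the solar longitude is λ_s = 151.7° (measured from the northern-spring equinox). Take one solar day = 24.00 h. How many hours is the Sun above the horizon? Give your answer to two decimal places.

Solar declination: sin δ = sin ε · sin λ_s = sin 23.44° × sin 151.7° = 0.18859, so δ = +10.870°.
cos H₀ = −tan φ · tan δ = −tan(+22.0°) × tan(+10.870°) = -0.0776, so H₀ = 1.6485 rad = 94.45°.
Daylight = 2H₀/(2π) × 24.00 h = (1.6485/π) × 24.00 = 12.59 h.

12.59 h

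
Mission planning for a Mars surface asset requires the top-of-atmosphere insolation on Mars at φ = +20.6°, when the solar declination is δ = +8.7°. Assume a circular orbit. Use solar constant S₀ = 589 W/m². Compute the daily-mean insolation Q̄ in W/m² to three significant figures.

Q̄ ≈ 189 W/m²

cos H₀ = −tan(+20.6°) tan(+8.700°) = -0.0575, H₀ = 1.6283 rad.
Bracket: H₀ sin φ sin δ + cos φ cos δ sin H₀ = 1.6283×0.35184×0.15126 + 0.93606×0.98849×0.99834 = 0.086657 + 0.923750 = 1.010407.
Q̄ = (S₀/π) × [bracket] = (589/π) × 1.010407 = 189.4 W/m².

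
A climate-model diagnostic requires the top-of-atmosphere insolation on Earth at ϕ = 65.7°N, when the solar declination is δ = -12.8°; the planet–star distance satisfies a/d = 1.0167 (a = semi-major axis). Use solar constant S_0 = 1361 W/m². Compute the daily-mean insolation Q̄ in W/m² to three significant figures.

Q̄ ≈ 60.9 W/m²

cos h₀ = −tan(+65.7°) tan(-12.800°) = 0.5032, h₀ = 1.0435 rad.
Bracket: h₀ sin ϕ sin δ + cos ϕ cos δ sin h₀ = 1.0435×0.91140×-0.22155 + 0.41151×0.97515×0.86418 = -0.210704 + 0.346782 = 0.136078.
Inverse-square distance factor (a/d)² = 1.0167² = 1.033679.
Q̄ = (S_0/π) × 1.033679 × [bracket] = (1361/π) × 1.033679 × 0.136078 = 60.94 W/m².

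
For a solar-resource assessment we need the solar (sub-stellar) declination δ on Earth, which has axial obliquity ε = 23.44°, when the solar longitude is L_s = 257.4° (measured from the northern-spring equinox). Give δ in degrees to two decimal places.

δ = -22.84°

sin δ = sin ε · sin L_s = sin 23.44° × sin 257.4° = -0.388208.
δ = arcsin(-0.388208) = -22.84°.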